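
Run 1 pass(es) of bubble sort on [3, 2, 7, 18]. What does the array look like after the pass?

After pass 1: [2, 3, 7, 18] (1 swaps)
Total swaps: 1


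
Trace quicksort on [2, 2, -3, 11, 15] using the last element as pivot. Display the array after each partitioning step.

Partition 1: pivot=15 at index 4 -> [2, 2, -3, 11, 15]
Partition 2: pivot=11 at index 3 -> [2, 2, -3, 11, 15]
Partition 3: pivot=-3 at index 0 -> [-3, 2, 2, 11, 15]
Partition 4: pivot=2 at index 2 -> [-3, 2, 2, 11, 15]


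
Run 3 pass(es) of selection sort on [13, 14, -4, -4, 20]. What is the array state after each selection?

Pass 1: Select minimum -4 at index 2, swap -> [-4, 14, 13, -4, 20]
Pass 2: Select minimum -4 at index 3, swap -> [-4, -4, 13, 14, 20]
Pass 3: Select minimum 13 at index 2, swap -> [-4, -4, 13, 14, 20]


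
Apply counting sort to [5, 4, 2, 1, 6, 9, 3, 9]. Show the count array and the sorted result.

Count array: [0, 1, 1, 1, 1, 1, 1, 0, 0, 2]
(count[i] = number of elements equal to i)
Cumulative count: [0, 1, 2, 3, 4, 5, 6, 6, 6, 8]
Sorted: [1, 2, 3, 4, 5, 6, 9, 9]


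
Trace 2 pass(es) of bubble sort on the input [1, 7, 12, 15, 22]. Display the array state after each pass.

After pass 1: [1, 7, 12, 15, 22] (0 swaps)
After pass 2: [1, 7, 12, 15, 22] (0 swaps)
Total swaps: 0


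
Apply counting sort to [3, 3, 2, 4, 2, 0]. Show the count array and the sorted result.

Count array: [1, 0, 2, 2, 1]
(count[i] = number of elements equal to i)
Cumulative count: [1, 1, 3, 5, 6]
Sorted: [0, 2, 2, 3, 3, 4]


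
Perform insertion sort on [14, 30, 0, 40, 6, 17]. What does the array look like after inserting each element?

First element 14 is already 'sorted'
Insert 30: shifted 0 elements -> [14, 30, 0, 40, 6, 17]
Insert 0: shifted 2 elements -> [0, 14, 30, 40, 6, 17]
Insert 40: shifted 0 elements -> [0, 14, 30, 40, 6, 17]
Insert 6: shifted 3 elements -> [0, 6, 14, 30, 40, 17]
Insert 17: shifted 2 elements -> [0, 6, 14, 17, 30, 40]


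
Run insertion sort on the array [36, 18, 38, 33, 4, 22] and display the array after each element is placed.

First element 36 is already 'sorted'
Insert 18: shifted 1 elements -> [18, 36, 38, 33, 4, 22]
Insert 38: shifted 0 elements -> [18, 36, 38, 33, 4, 22]
Insert 33: shifted 2 elements -> [18, 33, 36, 38, 4, 22]
Insert 4: shifted 4 elements -> [4, 18, 33, 36, 38, 22]
Insert 22: shifted 3 elements -> [4, 18, 22, 33, 36, 38]


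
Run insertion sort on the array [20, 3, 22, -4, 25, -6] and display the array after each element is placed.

First element 20 is already 'sorted'
Insert 3: shifted 1 elements -> [3, 20, 22, -4, 25, -6]
Insert 22: shifted 0 elements -> [3, 20, 22, -4, 25, -6]
Insert -4: shifted 3 elements -> [-4, 3, 20, 22, 25, -6]
Insert 25: shifted 0 elements -> [-4, 3, 20, 22, 25, -6]
Insert -6: shifted 5 elements -> [-6, -4, 3, 20, 22, 25]


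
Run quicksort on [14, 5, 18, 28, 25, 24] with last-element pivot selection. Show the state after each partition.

Partition 1: pivot=24 at index 3 -> [14, 5, 18, 24, 25, 28]
Partition 2: pivot=18 at index 2 -> [14, 5, 18, 24, 25, 28]
Partition 3: pivot=5 at index 0 -> [5, 14, 18, 24, 25, 28]
Partition 4: pivot=28 at index 5 -> [5, 14, 18, 24, 25, 28]


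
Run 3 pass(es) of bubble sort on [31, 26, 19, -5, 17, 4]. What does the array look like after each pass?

After pass 1: [26, 19, -5, 17, 4, 31] (5 swaps)
After pass 2: [19, -5, 17, 4, 26, 31] (4 swaps)
After pass 3: [-5, 17, 4, 19, 26, 31] (3 swaps)
Total swaps: 12


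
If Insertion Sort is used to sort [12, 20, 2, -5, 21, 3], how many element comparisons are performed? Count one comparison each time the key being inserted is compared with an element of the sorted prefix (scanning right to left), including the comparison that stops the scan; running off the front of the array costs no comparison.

Insert 20: 12 <= 20 (stop) = 1 comparison(s) -> [12, 20, 2, -5, 21, 3]
Insert 2: 20 > 2 (shift), 12 > 2 (shift), reached front = 2 comparison(s) -> [2, 12, 20, -5, 21, 3]
Insert -5: 20 > -5 (shift), 12 > -5 (shift), 2 > -5 (shift), reached front = 3 comparison(s) -> [-5, 2, 12, 20, 21, 3]
Insert 21: 20 <= 21 (stop) = 1 comparison(s) -> [-5, 2, 12, 20, 21, 3]
Insert 3: 21 > 3 (shift), 20 > 3 (shift), 12 > 3 (shift), 2 <= 3 (stop) = 4 comparison(s) -> [-5, 2, 3, 12, 20, 21]
Total comparisons: 1 + 2 + 3 + 1 + 4 = 11


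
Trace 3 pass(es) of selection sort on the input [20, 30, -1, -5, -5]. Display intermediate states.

Pass 1: Select minimum -5 at index 3, swap -> [-5, 30, -1, 20, -5]
Pass 2: Select minimum -5 at index 4, swap -> [-5, -5, -1, 20, 30]
Pass 3: Select minimum -1 at index 2, swap -> [-5, -5, -1, 20, 30]


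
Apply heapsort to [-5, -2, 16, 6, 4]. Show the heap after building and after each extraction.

Build heap: [16, 6, -5, -2, 4]
Extract 16: [6, 4, -5, -2, 16]
Extract 6: [4, -2, -5, 6, 16]
Extract 4: [-2, -5, 4, 6, 16]
Extract -2: [-5, -2, 4, 6, 16]


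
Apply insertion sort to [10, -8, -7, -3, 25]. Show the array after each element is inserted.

First element 10 is already 'sorted'
Insert -8: shifted 1 elements -> [-8, 10, -7, -3, 25]
Insert -7: shifted 1 elements -> [-8, -7, 10, -3, 25]
Insert -3: shifted 1 elements -> [-8, -7, -3, 10, 25]
Insert 25: shifted 0 elements -> [-8, -7, -3, 10, 25]


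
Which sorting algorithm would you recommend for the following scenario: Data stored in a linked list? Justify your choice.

Best choice: Merge sort
Reason: Merge sort doesn't require random access; can be done in O(1) extra space for linked lists


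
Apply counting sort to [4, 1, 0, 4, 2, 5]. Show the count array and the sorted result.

Count array: [1, 1, 1, 0, 2, 1]
(count[i] = number of elements equal to i)
Cumulative count: [1, 2, 3, 3, 5, 6]
Sorted: [0, 1, 2, 4, 4, 5]


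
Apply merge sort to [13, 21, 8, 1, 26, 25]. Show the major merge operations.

Divide and conquer:
  Merge [21] + [8] -> [8, 21]
  Merge [13] + [8, 21] -> [8, 13, 21]
  Merge [26] + [25] -> [25, 26]
  Merge [1] + [25, 26] -> [1, 25, 26]
  Merge [8, 13, 21] + [1, 25, 26] -> [1, 8, 13, 21, 25, 26]


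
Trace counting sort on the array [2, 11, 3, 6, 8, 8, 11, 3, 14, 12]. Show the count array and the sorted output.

Count array: [0, 0, 1, 2, 0, 0, 1, 0, 2, 0, 0, 2, 1, 0, 1]
(count[i] = number of elements equal to i)
Cumulative count: [0, 0, 1, 3, 3, 3, 4, 4, 6, 6, 6, 8, 9, 9, 10]
Sorted: [2, 3, 3, 6, 8, 8, 11, 11, 12, 14]


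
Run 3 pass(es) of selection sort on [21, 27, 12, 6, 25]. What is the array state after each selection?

Pass 1: Select minimum 6 at index 3, swap -> [6, 27, 12, 21, 25]
Pass 2: Select minimum 12 at index 2, swap -> [6, 12, 27, 21, 25]
Pass 3: Select minimum 21 at index 3, swap -> [6, 12, 21, 27, 25]


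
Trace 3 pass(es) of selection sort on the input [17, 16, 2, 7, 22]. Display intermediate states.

Pass 1: Select minimum 2 at index 2, swap -> [2, 16, 17, 7, 22]
Pass 2: Select minimum 7 at index 3, swap -> [2, 7, 17, 16, 22]
Pass 3: Select minimum 16 at index 3, swap -> [2, 7, 16, 17, 22]


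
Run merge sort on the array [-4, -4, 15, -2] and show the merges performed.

Divide and conquer:
  Merge [-4] + [-4] -> [-4, -4]
  Merge [15] + [-2] -> [-2, 15]
  Merge [-4, -4] + [-2, 15] -> [-4, -4, -2, 15]


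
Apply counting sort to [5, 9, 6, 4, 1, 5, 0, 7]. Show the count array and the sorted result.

Count array: [1, 1, 0, 0, 1, 2, 1, 1, 0, 1]
(count[i] = number of elements equal to i)
Cumulative count: [1, 2, 2, 2, 3, 5, 6, 7, 7, 8]
Sorted: [0, 1, 4, 5, 5, 6, 7, 9]


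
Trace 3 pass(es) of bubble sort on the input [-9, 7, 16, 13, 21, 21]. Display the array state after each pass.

After pass 1: [-9, 7, 13, 16, 21, 21] (1 swaps)
After pass 2: [-9, 7, 13, 16, 21, 21] (0 swaps)
After pass 3: [-9, 7, 13, 16, 21, 21] (0 swaps)
Total swaps: 1


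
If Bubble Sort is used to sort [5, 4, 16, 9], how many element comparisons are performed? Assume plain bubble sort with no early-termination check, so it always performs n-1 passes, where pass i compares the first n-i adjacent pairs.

Pass 1: compare adjacent pairs (0,1)..(2,3) = 3 comparison(s), 2 swap(s) -> [4, 5, 9, 16]
Pass 2: compare adjacent pairs (0,1)..(1,2) = 2 comparison(s), 0 swap(s) -> [4, 5, 9, 16]
Pass 3: compare adjacent pairs (0,1)..(0,1) = 1 comparison(s), 0 swap(s) -> [4, 5, 9, 16]
Total comparisons: 3 + 2 + 1 = 6


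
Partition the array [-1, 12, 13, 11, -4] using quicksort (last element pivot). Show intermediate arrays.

Partition 1: pivot=-4 at index 0 -> [-4, 12, 13, 11, -1]
Partition 2: pivot=-1 at index 1 -> [-4, -1, 13, 11, 12]
Partition 3: pivot=12 at index 3 -> [-4, -1, 11, 12, 13]


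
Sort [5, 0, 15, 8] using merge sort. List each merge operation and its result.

Divide and conquer:
  Merge [5] + [0] -> [0, 5]
  Merge [15] + [8] -> [8, 15]
  Merge [0, 5] + [8, 15] -> [0, 5, 8, 15]


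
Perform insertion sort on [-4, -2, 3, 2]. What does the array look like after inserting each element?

First element -4 is already 'sorted'
Insert -2: shifted 0 elements -> [-4, -2, 3, 2]
Insert 3: shifted 0 elements -> [-4, -2, 3, 2]
Insert 2: shifted 1 elements -> [-4, -2, 2, 3]


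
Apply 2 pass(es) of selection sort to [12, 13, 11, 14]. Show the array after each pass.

Pass 1: Select minimum 11 at index 2, swap -> [11, 13, 12, 14]
Pass 2: Select minimum 12 at index 2, swap -> [11, 12, 13, 14]


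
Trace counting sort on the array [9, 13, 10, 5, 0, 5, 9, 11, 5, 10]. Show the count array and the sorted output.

Count array: [1, 0, 0, 0, 0, 3, 0, 0, 0, 2, 2, 1, 0, 1]
(count[i] = number of elements equal to i)
Cumulative count: [1, 1, 1, 1, 1, 4, 4, 4, 4, 6, 8, 9, 9, 10]
Sorted: [0, 5, 5, 5, 9, 9, 10, 10, 11, 13]


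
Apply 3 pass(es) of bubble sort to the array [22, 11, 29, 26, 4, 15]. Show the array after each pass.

After pass 1: [11, 22, 26, 4, 15, 29] (4 swaps)
After pass 2: [11, 22, 4, 15, 26, 29] (2 swaps)
After pass 3: [11, 4, 15, 22, 26, 29] (2 swaps)
Total swaps: 8


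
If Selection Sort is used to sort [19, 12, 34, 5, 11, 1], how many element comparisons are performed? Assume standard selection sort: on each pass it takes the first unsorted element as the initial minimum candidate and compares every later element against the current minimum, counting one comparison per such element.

Pass 1: scan indices 1..5 for the minimum = 5 comparison(s); min is 1, place at index 0 -> [1, 12, 34, 5, 11, 19]
Pass 2: scan indices 2..5 for the minimum = 4 comparison(s); min is 5, place at index 1 -> [1, 5, 34, 12, 11, 19]
Pass 3: scan indices 3..5 for the minimum = 3 comparison(s); min is 11, place at index 2 -> [1, 5, 11, 12, 34, 19]
Pass 4: scan indices 4..5 for the minimum = 2 comparison(s); min is 12, place at index 3 -> [1, 5, 11, 12, 34, 19]
Pass 5: scan indices 5..5 for the minimum = 1 comparison(s); min is 19, place at index 4 -> [1, 5, 11, 12, 19, 34]
Selection sort always scans the whole unsorted suffix, so the count is (n-1) + (n-2) + ... + 1 = n(n-1)/2 = 6*5/2 = 15 regardless of the input order.
Total comparisons: 5 + 4 + 3 + 2 + 1 = 15


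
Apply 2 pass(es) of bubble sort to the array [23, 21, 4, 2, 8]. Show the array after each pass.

After pass 1: [21, 4, 2, 8, 23] (4 swaps)
After pass 2: [4, 2, 8, 21, 23] (3 swaps)
Total swaps: 7


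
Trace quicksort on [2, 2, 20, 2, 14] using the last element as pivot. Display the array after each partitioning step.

Partition 1: pivot=14 at index 3 -> [2, 2, 2, 14, 20]
Partition 2: pivot=2 at index 2 -> [2, 2, 2, 14, 20]
Partition 3: pivot=2 at index 1 -> [2, 2, 2, 14, 20]


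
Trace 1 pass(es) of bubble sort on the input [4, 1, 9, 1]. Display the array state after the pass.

After pass 1: [1, 4, 1, 9] (2 swaps)
Total swaps: 2


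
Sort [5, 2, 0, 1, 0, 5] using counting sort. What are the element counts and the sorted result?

Count array: [2, 1, 1, 0, 0, 2]
(count[i] = number of elements equal to i)
Cumulative count: [2, 3, 4, 4, 4, 6]
Sorted: [0, 0, 1, 2, 5, 5]


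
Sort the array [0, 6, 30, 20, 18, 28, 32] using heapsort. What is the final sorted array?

Build heap: [32, 20, 30, 6, 18, 28, 0]
Extract 32: [30, 20, 28, 6, 18, 0, 32]
Extract 30: [28, 20, 0, 6, 18, 30, 32]
Extract 28: [20, 18, 0, 6, 28, 30, 32]
Extract 20: [18, 6, 0, 20, 28, 30, 32]
Extract 18: [6, 0, 18, 20, 28, 30, 32]
Extract 6: [0, 6, 18, 20, 28, 30, 32]


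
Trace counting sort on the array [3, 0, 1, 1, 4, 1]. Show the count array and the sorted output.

Count array: [1, 3, 0, 1, 1]
(count[i] = number of elements equal to i)
Cumulative count: [1, 4, 4, 5, 6]
Sorted: [0, 1, 1, 1, 3, 4]


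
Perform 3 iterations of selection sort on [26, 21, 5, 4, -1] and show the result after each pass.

Pass 1: Select minimum -1 at index 4, swap -> [-1, 21, 5, 4, 26]
Pass 2: Select minimum 4 at index 3, swap -> [-1, 4, 5, 21, 26]
Pass 3: Select minimum 5 at index 2, swap -> [-1, 4, 5, 21, 26]


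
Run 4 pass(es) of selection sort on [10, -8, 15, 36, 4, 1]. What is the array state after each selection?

Pass 1: Select minimum -8 at index 1, swap -> [-8, 10, 15, 36, 4, 1]
Pass 2: Select minimum 1 at index 5, swap -> [-8, 1, 15, 36, 4, 10]
Pass 3: Select minimum 4 at index 4, swap -> [-8, 1, 4, 36, 15, 10]
Pass 4: Select minimum 10 at index 5, swap -> [-8, 1, 4, 10, 15, 36]


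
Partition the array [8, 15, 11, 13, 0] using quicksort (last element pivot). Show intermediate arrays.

Partition 1: pivot=0 at index 0 -> [0, 15, 11, 13, 8]
Partition 2: pivot=8 at index 1 -> [0, 8, 11, 13, 15]
Partition 3: pivot=15 at index 4 -> [0, 8, 11, 13, 15]
Partition 4: pivot=13 at index 3 -> [0, 8, 11, 13, 15]


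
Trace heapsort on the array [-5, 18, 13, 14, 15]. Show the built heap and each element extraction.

Build heap: [18, 15, 13, 14, -5]
Extract 18: [15, 14, 13, -5, 18]
Extract 15: [14, -5, 13, 15, 18]
Extract 14: [13, -5, 14, 15, 18]
Extract 13: [-5, 13, 14, 15, 18]


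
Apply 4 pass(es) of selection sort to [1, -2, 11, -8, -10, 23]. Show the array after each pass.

Pass 1: Select minimum -10 at index 4, swap -> [-10, -2, 11, -8, 1, 23]
Pass 2: Select minimum -8 at index 3, swap -> [-10, -8, 11, -2, 1, 23]
Pass 3: Select minimum -2 at index 3, swap -> [-10, -8, -2, 11, 1, 23]
Pass 4: Select minimum 1 at index 4, swap -> [-10, -8, -2, 1, 11, 23]


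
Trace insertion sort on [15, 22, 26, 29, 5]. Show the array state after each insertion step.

First element 15 is already 'sorted'
Insert 22: shifted 0 elements -> [15, 22, 26, 29, 5]
Insert 26: shifted 0 elements -> [15, 22, 26, 29, 5]
Insert 29: shifted 0 elements -> [15, 22, 26, 29, 5]
Insert 5: shifted 4 elements -> [5, 15, 22, 26, 29]


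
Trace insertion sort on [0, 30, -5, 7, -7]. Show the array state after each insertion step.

First element 0 is already 'sorted'
Insert 30: shifted 0 elements -> [0, 30, -5, 7, -7]
Insert -5: shifted 2 elements -> [-5, 0, 30, 7, -7]
Insert 7: shifted 1 elements -> [-5, 0, 7, 30, -7]
Insert -7: shifted 4 elements -> [-7, -5, 0, 7, 30]


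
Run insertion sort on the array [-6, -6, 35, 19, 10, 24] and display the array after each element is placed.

First element -6 is already 'sorted'
Insert -6: shifted 0 elements -> [-6, -6, 35, 19, 10, 24]
Insert 35: shifted 0 elements -> [-6, -6, 35, 19, 10, 24]
Insert 19: shifted 1 elements -> [-6, -6, 19, 35, 10, 24]
Insert 10: shifted 2 elements -> [-6, -6, 10, 19, 35, 24]
Insert 24: shifted 1 elements -> [-6, -6, 10, 19, 24, 35]


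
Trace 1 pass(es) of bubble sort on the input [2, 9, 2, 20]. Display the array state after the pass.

After pass 1: [2, 2, 9, 20] (1 swaps)
Total swaps: 1


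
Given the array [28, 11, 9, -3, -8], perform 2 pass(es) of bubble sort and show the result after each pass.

After pass 1: [11, 9, -3, -8, 28] (4 swaps)
After pass 2: [9, -3, -8, 11, 28] (3 swaps)
Total swaps: 7


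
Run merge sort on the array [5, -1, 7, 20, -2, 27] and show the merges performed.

Divide and conquer:
  Merge [-1] + [7] -> [-1, 7]
  Merge [5] + [-1, 7] -> [-1, 5, 7]
  Merge [-2] + [27] -> [-2, 27]
  Merge [20] + [-2, 27] -> [-2, 20, 27]
  Merge [-1, 5, 7] + [-2, 20, 27] -> [-2, -1, 5, 7, 20, 27]


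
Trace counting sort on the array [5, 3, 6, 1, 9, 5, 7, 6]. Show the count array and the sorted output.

Count array: [0, 1, 0, 1, 0, 2, 2, 1, 0, 1]
(count[i] = number of elements equal to i)
Cumulative count: [0, 1, 1, 2, 2, 4, 6, 7, 7, 8]
Sorted: [1, 3, 5, 5, 6, 6, 7, 9]


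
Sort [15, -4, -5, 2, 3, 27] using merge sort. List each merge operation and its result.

Divide and conquer:
  Merge [-4] + [-5] -> [-5, -4]
  Merge [15] + [-5, -4] -> [-5, -4, 15]
  Merge [3] + [27] -> [3, 27]
  Merge [2] + [3, 27] -> [2, 3, 27]
  Merge [-5, -4, 15] + [2, 3, 27] -> [-5, -4, 2, 3, 15, 27]


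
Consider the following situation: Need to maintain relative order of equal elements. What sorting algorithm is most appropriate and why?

Best choice: Merge sort or Insertion sort
Reason: Both are stable; quicksort and heapsort are not stable


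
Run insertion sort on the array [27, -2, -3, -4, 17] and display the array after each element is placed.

First element 27 is already 'sorted'
Insert -2: shifted 1 elements -> [-2, 27, -3, -4, 17]
Insert -3: shifted 2 elements -> [-3, -2, 27, -4, 17]
Insert -4: shifted 3 elements -> [-4, -3, -2, 27, 17]
Insert 17: shifted 1 elements -> [-4, -3, -2, 17, 27]


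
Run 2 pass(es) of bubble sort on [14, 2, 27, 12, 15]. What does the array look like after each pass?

After pass 1: [2, 14, 12, 15, 27] (3 swaps)
After pass 2: [2, 12, 14, 15, 27] (1 swaps)
Total swaps: 4


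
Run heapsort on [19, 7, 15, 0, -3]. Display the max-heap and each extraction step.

Build heap: [19, 7, 15, 0, -3]
Extract 19: [15, 7, -3, 0, 19]
Extract 15: [7, 0, -3, 15, 19]
Extract 7: [0, -3, 7, 15, 19]
Extract 0: [-3, 0, 7, 15, 19]


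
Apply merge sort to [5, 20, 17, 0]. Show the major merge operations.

Divide and conquer:
  Merge [5] + [20] -> [5, 20]
  Merge [17] + [0] -> [0, 17]
  Merge [5, 20] + [0, 17] -> [0, 5, 17, 20]


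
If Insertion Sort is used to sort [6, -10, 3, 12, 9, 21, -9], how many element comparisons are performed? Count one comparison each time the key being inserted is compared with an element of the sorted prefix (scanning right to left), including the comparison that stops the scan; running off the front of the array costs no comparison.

Insert -10: 6 > -10 (shift), reached front = 1 comparison(s) -> [-10, 6, 3, 12, 9, 21, -9]
Insert 3: 6 > 3 (shift), -10 <= 3 (stop) = 2 comparison(s) -> [-10, 3, 6, 12, 9, 21, -9]
Insert 12: 6 <= 12 (stop) = 1 comparison(s) -> [-10, 3, 6, 12, 9, 21, -9]
Insert 9: 12 > 9 (shift), 6 <= 9 (stop) = 2 comparison(s) -> [-10, 3, 6, 9, 12, 21, -9]
Insert 21: 12 <= 21 (stop) = 1 comparison(s) -> [-10, 3, 6, 9, 12, 21, -9]
Insert -9: 21 > -9 (shift), 12 > -9 (shift), 9 > -9 (shift), 6 > -9 (shift), 3 > -9 (shift), -10 <= -9 (stop) = 6 comparison(s) -> [-10, -9, 3, 6, 9, 12, 21]
Total comparisons: 1 + 2 + 1 + 2 + 1 + 6 = 13


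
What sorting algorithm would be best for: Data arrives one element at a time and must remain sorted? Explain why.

Best choice: Insertion sort
Reason: Insertion sort naturally handles online/streaming input by inserting each new element into sorted position


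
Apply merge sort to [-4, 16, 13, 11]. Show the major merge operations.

Divide and conquer:
  Merge [-4] + [16] -> [-4, 16]
  Merge [13] + [11] -> [11, 13]
  Merge [-4, 16] + [11, 13] -> [-4, 11, 13, 16]


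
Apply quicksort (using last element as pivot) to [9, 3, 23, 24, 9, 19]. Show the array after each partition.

Partition 1: pivot=19 at index 3 -> [9, 3, 9, 19, 23, 24]
Partition 2: pivot=9 at index 2 -> [9, 3, 9, 19, 23, 24]
Partition 3: pivot=3 at index 0 -> [3, 9, 9, 19, 23, 24]
Partition 4: pivot=24 at index 5 -> [3, 9, 9, 19, 23, 24]


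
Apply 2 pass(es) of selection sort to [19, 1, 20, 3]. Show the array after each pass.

Pass 1: Select minimum 1 at index 1, swap -> [1, 19, 20, 3]
Pass 2: Select minimum 3 at index 3, swap -> [1, 3, 20, 19]


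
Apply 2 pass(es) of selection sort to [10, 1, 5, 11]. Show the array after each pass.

Pass 1: Select minimum 1 at index 1, swap -> [1, 10, 5, 11]
Pass 2: Select minimum 5 at index 2, swap -> [1, 5, 10, 11]


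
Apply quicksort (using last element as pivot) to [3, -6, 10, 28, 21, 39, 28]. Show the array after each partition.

Partition 1: pivot=28 at index 5 -> [3, -6, 10, 28, 21, 28, 39]
Partition 2: pivot=21 at index 3 -> [3, -6, 10, 21, 28, 28, 39]
Partition 3: pivot=10 at index 2 -> [3, -6, 10, 21, 28, 28, 39]
Partition 4: pivot=-6 at index 0 -> [-6, 3, 10, 21, 28, 28, 39]


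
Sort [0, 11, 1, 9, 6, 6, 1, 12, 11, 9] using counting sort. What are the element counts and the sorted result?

Count array: [1, 2, 0, 0, 0, 0, 2, 0, 0, 2, 0, 2, 1]
(count[i] = number of elements equal to i)
Cumulative count: [1, 3, 3, 3, 3, 3, 5, 5, 5, 7, 7, 9, 10]
Sorted: [0, 1, 1, 6, 6, 9, 9, 11, 11, 12]


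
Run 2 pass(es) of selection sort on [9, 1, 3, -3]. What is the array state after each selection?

Pass 1: Select minimum -3 at index 3, swap -> [-3, 1, 3, 9]
Pass 2: Select minimum 1 at index 1, swap -> [-3, 1, 3, 9]


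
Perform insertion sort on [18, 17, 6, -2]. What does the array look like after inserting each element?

First element 18 is already 'sorted'
Insert 17: shifted 1 elements -> [17, 18, 6, -2]
Insert 6: shifted 2 elements -> [6, 17, 18, -2]
Insert -2: shifted 3 elements -> [-2, 6, 17, 18]


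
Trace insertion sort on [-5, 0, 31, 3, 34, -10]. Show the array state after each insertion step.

First element -5 is already 'sorted'
Insert 0: shifted 0 elements -> [-5, 0, 31, 3, 34, -10]
Insert 31: shifted 0 elements -> [-5, 0, 31, 3, 34, -10]
Insert 3: shifted 1 elements -> [-5, 0, 3, 31, 34, -10]
Insert 34: shifted 0 elements -> [-5, 0, 3, 31, 34, -10]
Insert -10: shifted 5 elements -> [-10, -5, 0, 3, 31, 34]


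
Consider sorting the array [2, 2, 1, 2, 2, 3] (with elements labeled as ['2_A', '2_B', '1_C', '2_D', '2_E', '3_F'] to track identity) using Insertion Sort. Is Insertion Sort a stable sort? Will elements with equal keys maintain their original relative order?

Trace Insertion Sort on the labeled array (the key is the number; the letter only tracks identity):
  Insert 2_B at index 1: [2_A, 2_B, 1_C, 2_D, 2_E, 3_F]
  Insert 1_C at index 0: [1_C, 2_A, 2_B, 2_D, 2_E, 3_F]
  Insert 2_D at index 3: [1_C, 2_A, 2_B, 2_D, 2_E, 3_F]
  Insert 2_E at index 4: [1_C, 2_A, 2_B, 2_D, 2_E, 3_F]
  Insert 3_F at index 5: [1_C, 2_A, 2_B, 2_D, 2_E, 3_F]
Final order: [1_C, 2_A, 2_B, 2_D, 2_E, 3_F]
Equal keys:
  value 2: originally 2_A, 2_B, 2_D, 2_E; after sorting 2_A, 2_B, 2_D, 2_E -> order preserved
All equal keys kept their original relative order. Insertion Sort is stable: elements are shifted only while they are strictly greater than the key, so a key is inserted after any equal elements already placed.
Answer: Stable


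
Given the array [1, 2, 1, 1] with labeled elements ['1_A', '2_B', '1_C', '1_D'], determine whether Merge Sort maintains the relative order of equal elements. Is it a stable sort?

Trace Merge Sort on the labeled array (the key is the number; the letter only tracks identity):
  Merge [1_A] + [2_B] -> [1_A, 2_B]
  Merge [1_C] + [1_D] -> [1_C, 1_D]
  Merge [1_A, 2_B] + [1_C, 1_D] -> [1_A, 1_C, 1_D, 2_B]
Final order: [1_A, 1_C, 1_D, 2_B]
Equal keys:
  value 1: originally 1_A, 1_C, 1_D; after sorting 1_A, 1_C, 1_D -> order preserved
All equal keys kept their original relative order. Merge Sort is stable: when the heads of the two halves are equal the merge takes from the left half first.
Answer: Stable


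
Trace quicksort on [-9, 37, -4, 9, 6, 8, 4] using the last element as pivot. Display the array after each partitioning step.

Partition 1: pivot=4 at index 2 -> [-9, -4, 4, 9, 6, 8, 37]
Partition 2: pivot=-4 at index 1 -> [-9, -4, 4, 9, 6, 8, 37]
Partition 3: pivot=37 at index 6 -> [-9, -4, 4, 9, 6, 8, 37]
Partition 4: pivot=8 at index 4 -> [-9, -4, 4, 6, 8, 9, 37]


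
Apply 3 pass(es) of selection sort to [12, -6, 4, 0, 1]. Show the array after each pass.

Pass 1: Select minimum -6 at index 1, swap -> [-6, 12, 4, 0, 1]
Pass 2: Select minimum 0 at index 3, swap -> [-6, 0, 4, 12, 1]
Pass 3: Select minimum 1 at index 4, swap -> [-6, 0, 1, 12, 4]


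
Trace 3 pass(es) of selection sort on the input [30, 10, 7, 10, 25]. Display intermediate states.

Pass 1: Select minimum 7 at index 2, swap -> [7, 10, 30, 10, 25]
Pass 2: Select minimum 10 at index 1, swap -> [7, 10, 30, 10, 25]
Pass 3: Select minimum 10 at index 3, swap -> [7, 10, 10, 30, 25]


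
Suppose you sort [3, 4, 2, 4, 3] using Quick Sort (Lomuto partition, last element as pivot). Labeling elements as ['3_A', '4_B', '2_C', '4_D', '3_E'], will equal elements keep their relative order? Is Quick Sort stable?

Trace Quick Sort on the labeled array (the key is the number; the letter only tracks identity):
  Partition indices 0..4 around pivot 3_E -> [3_A, 2_C, 3_E, 4_D, 4_B]
  Partition indices 0..1 around pivot 2_C -> [2_C, 3_A, 3_E, 4_D, 4_B]
  Partition indices 3..4 around pivot 4_B -> [2_C, 3_A, 3_E, 4_D, 4_B]
Final order: [2_C, 3_A, 3_E, 4_D, 4_B]
Equal keys:
  value 3: originally 3_A, 3_E; after sorting 3_A, 3_E -> order preserved
  value 4: originally 4_B, 4_D; after sorting 4_D, 4_B -> order changed
Equal keys were reordered, so Quick Sort is not stable: partition swaps elements across long distances and can reorder equal keys. (One such input is enough; an unstable sort may happen to preserve order on other inputs, but it gives no guarantee.)
Answer: Not stable


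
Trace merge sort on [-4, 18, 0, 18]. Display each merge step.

Divide and conquer:
  Merge [-4] + [18] -> [-4, 18]
  Merge [0] + [18] -> [0, 18]
  Merge [-4, 18] + [0, 18] -> [-4, 0, 18, 18]


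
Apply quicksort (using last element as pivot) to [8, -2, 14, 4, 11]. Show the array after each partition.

Partition 1: pivot=11 at index 3 -> [8, -2, 4, 11, 14]
Partition 2: pivot=4 at index 1 -> [-2, 4, 8, 11, 14]


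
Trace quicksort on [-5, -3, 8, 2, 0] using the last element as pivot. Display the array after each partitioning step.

Partition 1: pivot=0 at index 2 -> [-5, -3, 0, 2, 8]
Partition 2: pivot=-3 at index 1 -> [-5, -3, 0, 2, 8]
Partition 3: pivot=8 at index 4 -> [-5, -3, 0, 2, 8]


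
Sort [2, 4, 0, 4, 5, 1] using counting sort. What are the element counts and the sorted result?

Count array: [1, 1, 1, 0, 2, 1]
(count[i] = number of elements equal to i)
Cumulative count: [1, 2, 3, 3, 5, 6]
Sorted: [0, 1, 2, 4, 4, 5]


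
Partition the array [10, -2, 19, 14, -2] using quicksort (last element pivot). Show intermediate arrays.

Partition 1: pivot=-2 at index 1 -> [-2, -2, 19, 14, 10]
Partition 2: pivot=10 at index 2 -> [-2, -2, 10, 14, 19]
Partition 3: pivot=19 at index 4 -> [-2, -2, 10, 14, 19]


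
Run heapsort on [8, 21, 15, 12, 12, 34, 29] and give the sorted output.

Build heap: [34, 21, 29, 12, 12, 15, 8]
Extract 34: [29, 21, 15, 12, 12, 8, 34]
Extract 29: [21, 12, 15, 8, 12, 29, 34]
Extract 21: [15, 12, 12, 8, 21, 29, 34]
Extract 15: [12, 8, 12, 15, 21, 29, 34]
Extract 12: [12, 8, 12, 15, 21, 29, 34]
Extract 12: [8, 12, 12, 15, 21, 29, 34]


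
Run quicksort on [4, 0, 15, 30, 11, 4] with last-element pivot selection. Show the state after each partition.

Partition 1: pivot=4 at index 2 -> [4, 0, 4, 30, 11, 15]
Partition 2: pivot=0 at index 0 -> [0, 4, 4, 30, 11, 15]
Partition 3: pivot=15 at index 4 -> [0, 4, 4, 11, 15, 30]


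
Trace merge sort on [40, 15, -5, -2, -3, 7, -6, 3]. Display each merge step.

Divide and conquer:
  Merge [40] + [15] -> [15, 40]
  Merge [-5] + [-2] -> [-5, -2]
  Merge [15, 40] + [-5, -2] -> [-5, -2, 15, 40]
  Merge [-3] + [7] -> [-3, 7]
  Merge [-6] + [3] -> [-6, 3]
  Merge [-3, 7] + [-6, 3] -> [-6, -3, 3, 7]
  Merge [-5, -2, 15, 40] + [-6, -3, 3, 7] -> [-6, -5, -3, -2, 3, 7, 15, 40]


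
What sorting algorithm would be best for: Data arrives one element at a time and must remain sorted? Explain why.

Best choice: Insertion sort
Reason: Insertion sort naturally handles online/streaming input by inserting each new element into sorted position


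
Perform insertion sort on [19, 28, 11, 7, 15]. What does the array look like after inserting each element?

First element 19 is already 'sorted'
Insert 28: shifted 0 elements -> [19, 28, 11, 7, 15]
Insert 11: shifted 2 elements -> [11, 19, 28, 7, 15]
Insert 7: shifted 3 elements -> [7, 11, 19, 28, 15]
Insert 15: shifted 2 elements -> [7, 11, 15, 19, 28]


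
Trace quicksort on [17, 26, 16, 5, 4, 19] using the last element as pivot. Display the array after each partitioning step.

Partition 1: pivot=19 at index 4 -> [17, 16, 5, 4, 19, 26]
Partition 2: pivot=4 at index 0 -> [4, 16, 5, 17, 19, 26]
Partition 3: pivot=17 at index 3 -> [4, 16, 5, 17, 19, 26]
Partition 4: pivot=5 at index 1 -> [4, 5, 16, 17, 19, 26]


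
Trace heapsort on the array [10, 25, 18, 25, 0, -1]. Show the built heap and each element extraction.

Build heap: [25, 25, 18, 10, 0, -1]
Extract 25: [25, 10, 18, -1, 0, 25]
Extract 25: [18, 10, 0, -1, 25, 25]
Extract 18: [10, -1, 0, 18, 25, 25]
Extract 10: [0, -1, 10, 18, 25, 25]
Extract 0: [-1, 0, 10, 18, 25, 25]


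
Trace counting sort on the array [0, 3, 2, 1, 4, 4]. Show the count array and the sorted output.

Count array: [1, 1, 1, 1, 2]
(count[i] = number of elements equal to i)
Cumulative count: [1, 2, 3, 4, 6]
Sorted: [0, 1, 2, 3, 4, 4]


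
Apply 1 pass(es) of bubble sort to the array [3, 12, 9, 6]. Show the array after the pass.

After pass 1: [3, 9, 6, 12] (2 swaps)
Total swaps: 2


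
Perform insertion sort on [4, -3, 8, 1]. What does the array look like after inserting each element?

First element 4 is already 'sorted'
Insert -3: shifted 1 elements -> [-3, 4, 8, 1]
Insert 8: shifted 0 elements -> [-3, 4, 8, 1]
Insert 1: shifted 2 elements -> [-3, 1, 4, 8]


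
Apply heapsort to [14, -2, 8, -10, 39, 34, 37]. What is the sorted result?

Build heap: [39, 14, 37, -10, -2, 34, 8]
Extract 39: [37, 14, 34, -10, -2, 8, 39]
Extract 37: [34, 14, 8, -10, -2, 37, 39]
Extract 34: [14, -2, 8, -10, 34, 37, 39]
Extract 14: [8, -2, -10, 14, 34, 37, 39]
Extract 8: [-2, -10, 8, 14, 34, 37, 39]
Extract -2: [-10, -2, 8, 14, 34, 37, 39]


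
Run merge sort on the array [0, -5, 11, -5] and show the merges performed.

Divide and conquer:
  Merge [0] + [-5] -> [-5, 0]
  Merge [11] + [-5] -> [-5, 11]
  Merge [-5, 0] + [-5, 11] -> [-5, -5, 0, 11]


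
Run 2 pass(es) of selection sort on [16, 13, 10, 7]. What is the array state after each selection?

Pass 1: Select minimum 7 at index 3, swap -> [7, 13, 10, 16]
Pass 2: Select minimum 10 at index 2, swap -> [7, 10, 13, 16]


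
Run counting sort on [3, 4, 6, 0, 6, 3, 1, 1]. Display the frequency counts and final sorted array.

Count array: [1, 2, 0, 2, 1, 0, 2]
(count[i] = number of elements equal to i)
Cumulative count: [1, 3, 3, 5, 6, 6, 8]
Sorted: [0, 1, 1, 3, 3, 4, 6, 6]


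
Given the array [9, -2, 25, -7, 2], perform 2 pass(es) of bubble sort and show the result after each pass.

After pass 1: [-2, 9, -7, 2, 25] (3 swaps)
After pass 2: [-2, -7, 2, 9, 25] (2 swaps)
Total swaps: 5


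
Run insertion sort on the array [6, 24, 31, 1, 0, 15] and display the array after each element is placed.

First element 6 is already 'sorted'
Insert 24: shifted 0 elements -> [6, 24, 31, 1, 0, 15]
Insert 31: shifted 0 elements -> [6, 24, 31, 1, 0, 15]
Insert 1: shifted 3 elements -> [1, 6, 24, 31, 0, 15]
Insert 0: shifted 4 elements -> [0, 1, 6, 24, 31, 15]
Insert 15: shifted 2 elements -> [0, 1, 6, 15, 24, 31]


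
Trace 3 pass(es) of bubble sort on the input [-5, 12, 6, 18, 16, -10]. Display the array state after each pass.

After pass 1: [-5, 6, 12, 16, -10, 18] (3 swaps)
After pass 2: [-5, 6, 12, -10, 16, 18] (1 swaps)
After pass 3: [-5, 6, -10, 12, 16, 18] (1 swaps)
Total swaps: 5


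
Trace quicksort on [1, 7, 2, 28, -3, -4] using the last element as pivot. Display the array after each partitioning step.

Partition 1: pivot=-4 at index 0 -> [-4, 7, 2, 28, -3, 1]
Partition 2: pivot=1 at index 2 -> [-4, -3, 1, 28, 7, 2]
Partition 3: pivot=2 at index 3 -> [-4, -3, 1, 2, 7, 28]
Partition 4: pivot=28 at index 5 -> [-4, -3, 1, 2, 7, 28]


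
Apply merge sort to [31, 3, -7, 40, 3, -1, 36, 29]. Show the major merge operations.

Divide and conquer:
  Merge [31] + [3] -> [3, 31]
  Merge [-7] + [40] -> [-7, 40]
  Merge [3, 31] + [-7, 40] -> [-7, 3, 31, 40]
  Merge [3] + [-1] -> [-1, 3]
  Merge [36] + [29] -> [29, 36]
  Merge [-1, 3] + [29, 36] -> [-1, 3, 29, 36]
  Merge [-7, 3, 31, 40] + [-1, 3, 29, 36] -> [-7, -1, 3, 3, 29, 31, 36, 40]


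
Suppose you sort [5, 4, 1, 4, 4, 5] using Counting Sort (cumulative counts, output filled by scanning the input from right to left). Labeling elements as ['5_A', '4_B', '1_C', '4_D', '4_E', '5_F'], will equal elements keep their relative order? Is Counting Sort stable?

Trace Counting Sort on the labeled array (the key is the number; the letter only tracks identity):
  Counts for values 0..5: [0, 1, 0, 0, 3, 2]
  Cumulative counts: [0, 1, 1, 1, 4, 6]
  Scan right to left: place 5_F at output index 5
  Scan right to left: place 4_E at output index 3
  Scan right to left: place 4_D at output index 2
  Scan right to left: place 1_C at output index 0
  Scan right to left: place 4_B at output index 1
  Scan right to left: place 5_A at output index 4
  Output: [1_C, 4_B, 4_D, 4_E, 5_A, 5_F]
Equal keys:
  value 4: originally 4_B, 4_D, 4_E; after sorting 4_B, 4_D, 4_E -> order preserved
  value 5: originally 5_A, 5_F; after sorting 5_A, 5_F -> order preserved
All equal keys kept their original relative order. Counting Sort is stable: scanning the input right to left with decreasing cumulative counts places later duplicates at later output positions.
Answer: Stable


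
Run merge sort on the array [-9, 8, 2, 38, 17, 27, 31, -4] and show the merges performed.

Divide and conquer:
  Merge [-9] + [8] -> [-9, 8]
  Merge [2] + [38] -> [2, 38]
  Merge [-9, 8] + [2, 38] -> [-9, 2, 8, 38]
  Merge [17] + [27] -> [17, 27]
  Merge [31] + [-4] -> [-4, 31]
  Merge [17, 27] + [-4, 31] -> [-4, 17, 27, 31]
  Merge [-9, 2, 8, 38] + [-4, 17, 27, 31] -> [-9, -4, 2, 8, 17, 27, 31, 38]


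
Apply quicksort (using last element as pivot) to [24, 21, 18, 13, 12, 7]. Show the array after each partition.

Partition 1: pivot=7 at index 0 -> [7, 21, 18, 13, 12, 24]
Partition 2: pivot=24 at index 5 -> [7, 21, 18, 13, 12, 24]
Partition 3: pivot=12 at index 1 -> [7, 12, 18, 13, 21, 24]
Partition 4: pivot=21 at index 4 -> [7, 12, 18, 13, 21, 24]
Partition 5: pivot=13 at index 2 -> [7, 12, 13, 18, 21, 24]


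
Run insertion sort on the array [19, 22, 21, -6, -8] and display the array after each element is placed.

First element 19 is already 'sorted'
Insert 22: shifted 0 elements -> [19, 22, 21, -6, -8]
Insert 21: shifted 1 elements -> [19, 21, 22, -6, -8]
Insert -6: shifted 3 elements -> [-6, 19, 21, 22, -8]
Insert -8: shifted 4 elements -> [-8, -6, 19, 21, 22]


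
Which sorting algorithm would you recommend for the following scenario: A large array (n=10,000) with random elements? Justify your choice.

Best choice: Quicksort or Mergesort
Reason: Both have O(n log n) average case; quicksort has lower constant factors


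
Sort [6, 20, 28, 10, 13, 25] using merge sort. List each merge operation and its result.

Divide and conquer:
  Merge [20] + [28] -> [20, 28]
  Merge [6] + [20, 28] -> [6, 20, 28]
  Merge [13] + [25] -> [13, 25]
  Merge [10] + [13, 25] -> [10, 13, 25]
  Merge [6, 20, 28] + [10, 13, 25] -> [6, 10, 13, 20, 25, 28]


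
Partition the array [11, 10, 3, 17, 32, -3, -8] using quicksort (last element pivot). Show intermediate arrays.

Partition 1: pivot=-8 at index 0 -> [-8, 10, 3, 17, 32, -3, 11]
Partition 2: pivot=11 at index 4 -> [-8, 10, 3, -3, 11, 17, 32]
Partition 3: pivot=-3 at index 1 -> [-8, -3, 3, 10, 11, 17, 32]
Partition 4: pivot=10 at index 3 -> [-8, -3, 3, 10, 11, 17, 32]
Partition 5: pivot=32 at index 6 -> [-8, -3, 3, 10, 11, 17, 32]


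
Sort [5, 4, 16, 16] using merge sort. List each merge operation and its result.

Divide and conquer:
  Merge [5] + [4] -> [4, 5]
  Merge [16] + [16] -> [16, 16]
  Merge [4, 5] + [16, 16] -> [4, 5, 16, 16]


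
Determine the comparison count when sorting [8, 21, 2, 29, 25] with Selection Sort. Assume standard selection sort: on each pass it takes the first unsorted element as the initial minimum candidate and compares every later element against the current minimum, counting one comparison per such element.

Pass 1: scan indices 1..4 for the minimum = 4 comparison(s); min is 2, place at index 0 -> [2, 21, 8, 29, 25]
Pass 2: scan indices 2..4 for the minimum = 3 comparison(s); min is 8, place at index 1 -> [2, 8, 21, 29, 25]
Pass 3: scan indices 3..4 for the minimum = 2 comparison(s); min is 21, place at index 2 -> [2, 8, 21, 29, 25]
Pass 4: scan indices 4..4 for the minimum = 1 comparison(s); min is 25, place at index 3 -> [2, 8, 21, 25, 29]
Selection sort always scans the whole unsorted suffix, so the count is (n-1) + (n-2) + ... + 1 = n(n-1)/2 = 5*4/2 = 10 regardless of the input order.
Total comparisons: 4 + 3 + 2 + 1 = 10


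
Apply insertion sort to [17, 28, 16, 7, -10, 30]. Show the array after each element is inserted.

First element 17 is already 'sorted'
Insert 28: shifted 0 elements -> [17, 28, 16, 7, -10, 30]
Insert 16: shifted 2 elements -> [16, 17, 28, 7, -10, 30]
Insert 7: shifted 3 elements -> [7, 16, 17, 28, -10, 30]
Insert -10: shifted 4 elements -> [-10, 7, 16, 17, 28, 30]
Insert 30: shifted 0 elements -> [-10, 7, 16, 17, 28, 30]


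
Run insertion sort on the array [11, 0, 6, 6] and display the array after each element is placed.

First element 11 is already 'sorted'
Insert 0: shifted 1 elements -> [0, 11, 6, 6]
Insert 6: shifted 1 elements -> [0, 6, 11, 6]
Insert 6: shifted 1 elements -> [0, 6, 6, 11]


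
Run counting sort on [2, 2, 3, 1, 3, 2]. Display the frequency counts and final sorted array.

Count array: [0, 1, 3, 2]
(count[i] = number of elements equal to i)
Cumulative count: [0, 1, 4, 6]
Sorted: [1, 2, 2, 2, 3, 3]


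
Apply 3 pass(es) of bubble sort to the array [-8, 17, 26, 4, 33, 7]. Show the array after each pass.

After pass 1: [-8, 17, 4, 26, 7, 33] (2 swaps)
After pass 2: [-8, 4, 17, 7, 26, 33] (2 swaps)
After pass 3: [-8, 4, 7, 17, 26, 33] (1 swaps)
Total swaps: 5


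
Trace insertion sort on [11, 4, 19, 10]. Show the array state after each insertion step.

First element 11 is already 'sorted'
Insert 4: shifted 1 elements -> [4, 11, 19, 10]
Insert 19: shifted 0 elements -> [4, 11, 19, 10]
Insert 10: shifted 2 elements -> [4, 10, 11, 19]


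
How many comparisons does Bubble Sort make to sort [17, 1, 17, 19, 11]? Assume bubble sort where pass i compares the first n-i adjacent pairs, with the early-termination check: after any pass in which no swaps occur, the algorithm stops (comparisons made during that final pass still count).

Pass 1: compare adjacent pairs (0,1)..(3,4) = 4 comparison(s), 2 swap(s) -> [1, 17, 17, 11, 19]
Pass 2: compare adjacent pairs (0,1)..(2,3) = 3 comparison(s), 1 swap(s) -> [1, 17, 11, 17, 19]
Pass 3: compare adjacent pairs (0,1)..(1,2) = 2 comparison(s), 1 swap(s) -> [1, 11, 17, 17, 19]
Pass 4: compare adjacent pairs (0,1)..(0,1) = 1 comparison(s), 0 swap(s) -> [1, 11, 17, 17, 19]
No swaps in this pass, so bubble sort stops here.
Total comparisons: 4 + 3 + 2 + 1 = 10


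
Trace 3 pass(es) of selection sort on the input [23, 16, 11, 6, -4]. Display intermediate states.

Pass 1: Select minimum -4 at index 4, swap -> [-4, 16, 11, 6, 23]
Pass 2: Select minimum 6 at index 3, swap -> [-4, 6, 11, 16, 23]
Pass 3: Select minimum 11 at index 2, swap -> [-4, 6, 11, 16, 23]


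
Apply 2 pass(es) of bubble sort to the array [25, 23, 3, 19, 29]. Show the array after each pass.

After pass 1: [23, 3, 19, 25, 29] (3 swaps)
After pass 2: [3, 19, 23, 25, 29] (2 swaps)
Total swaps: 5
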